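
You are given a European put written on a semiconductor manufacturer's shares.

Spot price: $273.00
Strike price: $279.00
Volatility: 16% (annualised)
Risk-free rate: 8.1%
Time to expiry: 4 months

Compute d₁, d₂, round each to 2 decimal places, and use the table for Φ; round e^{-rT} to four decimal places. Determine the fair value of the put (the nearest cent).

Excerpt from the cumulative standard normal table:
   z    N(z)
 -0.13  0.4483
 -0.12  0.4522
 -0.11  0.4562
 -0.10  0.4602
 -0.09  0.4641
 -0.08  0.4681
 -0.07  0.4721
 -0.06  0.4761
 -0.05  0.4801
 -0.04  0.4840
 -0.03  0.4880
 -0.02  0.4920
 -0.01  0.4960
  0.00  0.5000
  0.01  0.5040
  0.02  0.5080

σ√T = 0.16 × 0.5774 = 0.0924
d₁ = [ln(273/279) + (0.081 + ½·0.16²)·0.3333] / (σ√T) = (-0.0217 + 0.0313) / 0.0924 = 0.1031 → 0.10
d₂ = 0.1031 − 0.0924 = 0.0108 → 0.01
exp(−rT) = exp(−0.081·0.3333) = 0.9734
P = 279·0.9734·N(-0.01) − 273·N(-0.10) = 279·0.9734·0.4960 − 273·0.4602 = 134.7030 − 125.6346 = 9.0684

$9.07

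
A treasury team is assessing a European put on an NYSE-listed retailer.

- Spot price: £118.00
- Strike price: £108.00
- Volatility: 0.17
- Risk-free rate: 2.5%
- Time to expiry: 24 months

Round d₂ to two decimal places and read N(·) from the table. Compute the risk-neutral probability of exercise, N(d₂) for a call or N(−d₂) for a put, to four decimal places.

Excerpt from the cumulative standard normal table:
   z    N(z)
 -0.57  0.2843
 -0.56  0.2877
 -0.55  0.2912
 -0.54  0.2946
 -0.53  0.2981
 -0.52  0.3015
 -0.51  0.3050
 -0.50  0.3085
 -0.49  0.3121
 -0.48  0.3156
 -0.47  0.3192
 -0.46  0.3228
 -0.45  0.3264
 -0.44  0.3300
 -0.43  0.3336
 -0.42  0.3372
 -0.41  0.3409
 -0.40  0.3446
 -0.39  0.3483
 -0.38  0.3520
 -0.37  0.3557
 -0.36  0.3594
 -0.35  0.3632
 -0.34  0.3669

T = 2;  σ√T = 0.2404
d₁ = [ln(118/108) + (0.025 + 0.17²/2)·2] / 0.2404 = [0.0886 + 0.0789] / 0.2404 = 0.6965 ⇒ 0.70
d₂ = d₁ − σ√T = 0.6965 − 0.2404 = 0.4561 ⇒ 0.46
Risk-neutral Pr[S_T < K] = N(−d₂) = N(-0.46) = 0.3228

0.3228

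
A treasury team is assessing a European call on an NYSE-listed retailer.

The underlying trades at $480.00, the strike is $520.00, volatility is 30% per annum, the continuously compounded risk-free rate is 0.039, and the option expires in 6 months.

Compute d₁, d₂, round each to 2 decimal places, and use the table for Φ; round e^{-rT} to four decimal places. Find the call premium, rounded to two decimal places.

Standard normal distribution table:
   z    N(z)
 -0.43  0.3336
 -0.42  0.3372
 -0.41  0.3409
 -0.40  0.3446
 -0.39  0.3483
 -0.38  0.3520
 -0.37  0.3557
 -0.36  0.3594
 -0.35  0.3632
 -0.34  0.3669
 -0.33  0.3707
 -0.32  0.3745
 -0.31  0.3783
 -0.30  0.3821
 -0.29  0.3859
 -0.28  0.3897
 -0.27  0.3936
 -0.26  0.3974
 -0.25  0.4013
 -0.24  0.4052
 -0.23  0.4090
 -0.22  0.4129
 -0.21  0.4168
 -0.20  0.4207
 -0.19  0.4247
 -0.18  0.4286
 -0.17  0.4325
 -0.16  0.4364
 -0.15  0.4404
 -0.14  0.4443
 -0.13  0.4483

σ√T = 0.3 × 0.7071 = 0.2121
d₁ = [ln(480/520) + (0.039 + 0.3²/2)·0.5] / 0.2121 = [-0.0800 + 0.0420] / 0.2121 = -0.1793 ≈ -0.18
d₂ = d₁ − σ√T = -0.1793 − 0.2121 = -0.3915 ≈ -0.39
exp(−rT) = exp(−0.039·0.5) = 0.9807
C = 480·N(-0.18) − 520·0.9807·N(-0.39) = 480·0.4286 − 520·0.9807·0.3483 = 205.7280 − 177.6205 = 28.1075

$28.11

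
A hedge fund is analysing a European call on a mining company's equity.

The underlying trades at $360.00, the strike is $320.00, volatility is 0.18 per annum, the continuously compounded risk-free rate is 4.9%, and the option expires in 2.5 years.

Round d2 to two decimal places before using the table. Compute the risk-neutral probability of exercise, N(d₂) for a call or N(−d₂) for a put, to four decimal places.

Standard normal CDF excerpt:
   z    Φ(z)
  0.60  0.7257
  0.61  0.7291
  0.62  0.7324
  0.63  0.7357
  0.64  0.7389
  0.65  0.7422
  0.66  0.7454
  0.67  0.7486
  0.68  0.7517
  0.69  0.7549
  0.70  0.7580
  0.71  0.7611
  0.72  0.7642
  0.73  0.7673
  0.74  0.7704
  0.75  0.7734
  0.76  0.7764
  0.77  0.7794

σ√T = 0.18 × 1.5811 = 0.2846
d₁ = [ln(360/320) + (0.049 + 0.18²/2)·2.5] / 0.2846 = [0.1178 + 0.1630] / 0.2846 = 0.9866 which rounds to 0.99
d₂ = d₁ − σ√T = 0.9866 − 0.2846 = 0.7020 which rounds to 0.70
Risk-neutral Pr[S_T > K] = N(d₂) = N(0.70) = 0.7580

0.7580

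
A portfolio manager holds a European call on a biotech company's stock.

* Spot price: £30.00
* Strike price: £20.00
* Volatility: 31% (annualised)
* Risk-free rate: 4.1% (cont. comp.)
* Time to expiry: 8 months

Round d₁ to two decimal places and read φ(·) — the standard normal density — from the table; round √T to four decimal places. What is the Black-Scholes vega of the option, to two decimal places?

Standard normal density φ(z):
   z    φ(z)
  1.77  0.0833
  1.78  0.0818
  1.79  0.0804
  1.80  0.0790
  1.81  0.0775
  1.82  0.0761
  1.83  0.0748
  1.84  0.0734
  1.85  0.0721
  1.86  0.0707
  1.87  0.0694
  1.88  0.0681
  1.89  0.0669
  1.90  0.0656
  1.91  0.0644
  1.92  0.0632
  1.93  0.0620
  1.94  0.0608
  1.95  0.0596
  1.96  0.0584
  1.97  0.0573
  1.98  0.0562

1.80

T = 0.6667;  σ√T = 0.2531
d₁ = [ln(30/20) + (0.041 + ½·0.31²)·0.6667] / (σ√T) = (0.4055 + 0.0594) / 0.2531 = 1.8365 ≈ 1.84
√T = √0.6667 = 0.8165
φ(d₁) = φ(1.84) = 0.0734
vega = S·φ(d₁)·√T = 30·0.0734·0.8165 = 1.7979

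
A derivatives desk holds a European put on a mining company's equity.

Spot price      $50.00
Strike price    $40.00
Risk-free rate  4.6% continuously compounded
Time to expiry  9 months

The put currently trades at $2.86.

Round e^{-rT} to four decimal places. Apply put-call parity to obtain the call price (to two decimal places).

$14.22

e^(−rT) = e^(−0.046·0.75) = 0.9661
Put-call parity: C − P = S − K·e^(−rT) = 50 − 40·0.9661 = 50 − 38.6440 = 11.3560
C = P + (C − P) = 2.86 + (11.3560) = 14.2160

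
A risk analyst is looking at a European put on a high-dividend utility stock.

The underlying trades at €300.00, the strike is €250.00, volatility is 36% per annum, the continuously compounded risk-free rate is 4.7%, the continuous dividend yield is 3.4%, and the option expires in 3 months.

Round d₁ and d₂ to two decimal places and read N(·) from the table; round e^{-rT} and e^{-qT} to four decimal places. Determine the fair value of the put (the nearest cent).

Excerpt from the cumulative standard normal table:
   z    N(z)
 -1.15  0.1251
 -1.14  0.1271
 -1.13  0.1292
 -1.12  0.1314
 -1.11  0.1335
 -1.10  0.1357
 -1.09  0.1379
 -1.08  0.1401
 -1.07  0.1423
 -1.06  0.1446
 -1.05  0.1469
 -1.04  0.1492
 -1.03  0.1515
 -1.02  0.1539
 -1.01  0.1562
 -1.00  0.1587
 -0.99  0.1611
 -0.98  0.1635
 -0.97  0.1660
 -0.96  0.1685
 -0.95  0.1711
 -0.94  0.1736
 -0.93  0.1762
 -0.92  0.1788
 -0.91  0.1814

σ√T = 0.36·√0.25 = 0.1800
ln(S/K) + (r − q + σ²/2)T = ln(300/250) + (0.047 − 0.034 + 0.36²/2)·0.25 = 0.1823 + 0.0194 = 0.2018
d₁ = 0.2018 / 0.1800 = 1.1210 → 1.12
d₂ = d₁ − σ√T = 1.1210 − 0.1800 = 0.9410 → 0.94
e^(−qT) = e^(−0.034·0.25) = 0.9915;  e^(−rT) = e^(−0.047·0.25) = 0.9883
N(−d₂) = N(-0.94) = 0.1736;  N(−d₁) = N(-1.12) = 0.1314
P = 250·0.9883·0.1736 − 300·0.9915·0.1314 = 42.8922 − 39.0849 = 3.8073

€3.81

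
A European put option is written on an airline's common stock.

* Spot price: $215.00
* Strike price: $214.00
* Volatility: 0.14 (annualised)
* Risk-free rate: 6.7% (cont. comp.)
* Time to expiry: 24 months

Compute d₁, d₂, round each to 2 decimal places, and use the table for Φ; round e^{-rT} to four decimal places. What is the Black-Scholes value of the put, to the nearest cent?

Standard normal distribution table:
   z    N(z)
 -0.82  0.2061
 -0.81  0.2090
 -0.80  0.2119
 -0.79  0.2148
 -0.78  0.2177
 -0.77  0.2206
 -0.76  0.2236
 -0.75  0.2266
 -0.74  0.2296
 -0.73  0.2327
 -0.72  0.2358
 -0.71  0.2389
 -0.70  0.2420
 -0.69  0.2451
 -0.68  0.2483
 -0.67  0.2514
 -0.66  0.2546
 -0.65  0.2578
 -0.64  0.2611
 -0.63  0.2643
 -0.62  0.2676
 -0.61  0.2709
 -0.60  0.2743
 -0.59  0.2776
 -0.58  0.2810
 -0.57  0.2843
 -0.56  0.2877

$5.78

σ√T = 0.14·√2 = 0.1980
d₁ = [ln(215/214) + (0.067 + 0.14²/2)·2] / 0.1980 = [0.0047 + 0.1536] / 0.1980 = 0.7993 which rounds to 0.80
d₂ = d₁ − σ√T = 0.7993 − 0.1980 = 0.6014 which rounds to 0.60
exp(−rT) = exp(−0.067·2) = 0.8746
N(−d₂) = N(-0.60) = 0.2743;  N(−d₁) = N(-0.80) = 0.2119
P = 214·0.8746·0.2743 − 215·0.2119 = 51.3392 − 45.5585 = 5.7807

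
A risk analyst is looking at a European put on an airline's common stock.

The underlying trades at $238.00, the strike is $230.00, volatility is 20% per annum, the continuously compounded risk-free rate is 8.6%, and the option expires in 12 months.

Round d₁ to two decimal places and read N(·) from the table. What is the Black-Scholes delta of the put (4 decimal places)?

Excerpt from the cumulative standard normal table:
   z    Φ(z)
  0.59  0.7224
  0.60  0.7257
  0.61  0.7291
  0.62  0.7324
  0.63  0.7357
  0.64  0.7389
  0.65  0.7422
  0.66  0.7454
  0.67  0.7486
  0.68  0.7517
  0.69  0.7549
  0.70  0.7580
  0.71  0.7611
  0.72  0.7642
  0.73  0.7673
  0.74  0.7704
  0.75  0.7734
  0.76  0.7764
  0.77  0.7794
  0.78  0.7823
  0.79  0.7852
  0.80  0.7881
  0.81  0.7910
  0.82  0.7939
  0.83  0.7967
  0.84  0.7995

-0.2420

T = 1;  σ√T = 0.2000
d₁ = [ln(238/230) + (0.086 + ½·0.2²)·1] / (σ√T) = (0.0342 + 0.1060) / 0.2000 = 0.7010 which rounds to 0.70
N(d₁) = N(0.70) = 0.7580
Δ_put = N(d₁) − 1 = 0.7580 − 1 = -0.2420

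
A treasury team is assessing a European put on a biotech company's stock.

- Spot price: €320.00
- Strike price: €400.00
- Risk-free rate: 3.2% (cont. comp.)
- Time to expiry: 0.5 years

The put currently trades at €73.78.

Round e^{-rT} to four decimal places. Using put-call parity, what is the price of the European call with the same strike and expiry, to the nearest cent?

€0.14

exp(−rT) = exp(−0.032·0.5) = 0.9841
Put-call parity: C − P = S − K·e^(−rT) = 320 − 400·0.9841 = 320 − 393.6400 = -73.6400
C = P + (C − P) = 73.78 + (-73.6400) = 0.1400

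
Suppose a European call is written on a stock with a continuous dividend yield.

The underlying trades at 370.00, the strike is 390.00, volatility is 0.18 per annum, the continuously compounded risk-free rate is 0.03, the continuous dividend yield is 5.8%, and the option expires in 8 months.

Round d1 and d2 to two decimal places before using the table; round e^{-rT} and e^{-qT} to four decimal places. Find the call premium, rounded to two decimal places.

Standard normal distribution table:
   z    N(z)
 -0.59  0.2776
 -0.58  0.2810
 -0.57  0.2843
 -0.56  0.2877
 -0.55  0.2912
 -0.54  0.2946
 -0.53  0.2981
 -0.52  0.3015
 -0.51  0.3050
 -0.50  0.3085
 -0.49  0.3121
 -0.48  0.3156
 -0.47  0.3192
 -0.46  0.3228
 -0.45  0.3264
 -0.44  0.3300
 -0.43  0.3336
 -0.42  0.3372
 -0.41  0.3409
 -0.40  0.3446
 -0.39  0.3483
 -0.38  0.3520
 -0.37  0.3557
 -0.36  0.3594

11.37

T = 0.6667;  σ√T = 0.1470
d₁ = [ln(370/390) + (0.03 − 0.058 + 0.18²/2)·0.6667] / 0.1470 = [-0.0526 − 0.0079] / 0.1470 = -0.4117 → -0.41
d₂ = d₁ − σ√T = -0.4117 − 0.1470 = -0.5587 → -0.56
e^(−qT) = e^(−0.058·0.6667) = 0.9621;  e^(−rT) = e^(−0.03·0.6667) = 0.9802
C = 370·0.9621·N(-0.41) − 390·0.9802·N(-0.56) = 370·0.9621·0.3409 − 390·0.9802·0.2877 = 121.3526 − 109.9814 = 11.3712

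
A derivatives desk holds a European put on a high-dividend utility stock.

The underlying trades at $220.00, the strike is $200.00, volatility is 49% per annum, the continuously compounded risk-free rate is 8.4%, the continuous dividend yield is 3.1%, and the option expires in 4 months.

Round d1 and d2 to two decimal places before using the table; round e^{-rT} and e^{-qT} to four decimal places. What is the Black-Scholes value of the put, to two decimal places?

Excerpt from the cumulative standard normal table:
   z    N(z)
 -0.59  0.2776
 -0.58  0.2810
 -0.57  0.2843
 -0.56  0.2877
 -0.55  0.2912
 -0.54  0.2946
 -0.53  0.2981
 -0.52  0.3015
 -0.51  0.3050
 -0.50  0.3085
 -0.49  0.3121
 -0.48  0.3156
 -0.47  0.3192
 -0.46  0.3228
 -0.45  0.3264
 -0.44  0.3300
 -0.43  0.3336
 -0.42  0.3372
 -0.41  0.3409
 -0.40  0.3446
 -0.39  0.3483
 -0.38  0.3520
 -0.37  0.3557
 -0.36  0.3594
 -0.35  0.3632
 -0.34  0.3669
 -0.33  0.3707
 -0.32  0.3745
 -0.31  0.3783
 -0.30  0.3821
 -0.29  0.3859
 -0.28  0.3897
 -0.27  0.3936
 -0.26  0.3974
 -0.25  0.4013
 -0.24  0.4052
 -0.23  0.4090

σ√T = 0.49 × 0.5774 = 0.2829
d₁ = [ln(220/200) + (0.084 − 0.031 + 0.49²/2)·0.3333] / 0.2829 = [0.0953 + 0.0577] / 0.2829 = 0.5408 → 0.54
d₂ = d₁ − σ√T = 0.5408 − 0.2829 = 0.2579 → 0.26
exp(−qT) = exp(−0.031·0.3333) = 0.9897;  exp(−rT) = exp(−0.084·0.3333) = 0.9724
N(−d₂) = N(-0.26) = 0.3974;  N(−d₁) = N(-0.54) = 0.2946
P = 200·0.9724·0.3974 − 220·0.9897·0.2946 = 77.2864 − 64.1444 = 13.1419

$13.14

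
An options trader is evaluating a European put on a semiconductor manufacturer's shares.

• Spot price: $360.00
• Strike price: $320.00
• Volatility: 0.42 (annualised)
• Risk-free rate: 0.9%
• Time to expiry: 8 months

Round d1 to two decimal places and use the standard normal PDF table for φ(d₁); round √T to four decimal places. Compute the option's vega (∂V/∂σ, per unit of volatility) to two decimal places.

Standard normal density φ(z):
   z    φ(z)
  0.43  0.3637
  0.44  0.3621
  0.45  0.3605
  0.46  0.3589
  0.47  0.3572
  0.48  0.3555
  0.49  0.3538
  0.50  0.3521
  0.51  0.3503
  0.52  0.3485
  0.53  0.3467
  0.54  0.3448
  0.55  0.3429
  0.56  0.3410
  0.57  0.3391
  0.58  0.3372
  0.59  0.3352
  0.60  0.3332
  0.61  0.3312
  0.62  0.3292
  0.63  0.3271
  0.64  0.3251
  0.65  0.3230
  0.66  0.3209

T = 0.6667;  σ√T = 0.3429
d₁ = [ln(360/320) + (0.009 + ½·0.42²)·0.6667] / (σ√T) = (0.1178 + 0.0648) / 0.3429 = 0.5324 ≈ 0.53
√T = √0.6667 = 0.8165
φ(d₁) = φ(0.53) = 0.3467
vega = S·φ(d₁)·√T = 360·0.3467·0.8165 = 101.9090

101.91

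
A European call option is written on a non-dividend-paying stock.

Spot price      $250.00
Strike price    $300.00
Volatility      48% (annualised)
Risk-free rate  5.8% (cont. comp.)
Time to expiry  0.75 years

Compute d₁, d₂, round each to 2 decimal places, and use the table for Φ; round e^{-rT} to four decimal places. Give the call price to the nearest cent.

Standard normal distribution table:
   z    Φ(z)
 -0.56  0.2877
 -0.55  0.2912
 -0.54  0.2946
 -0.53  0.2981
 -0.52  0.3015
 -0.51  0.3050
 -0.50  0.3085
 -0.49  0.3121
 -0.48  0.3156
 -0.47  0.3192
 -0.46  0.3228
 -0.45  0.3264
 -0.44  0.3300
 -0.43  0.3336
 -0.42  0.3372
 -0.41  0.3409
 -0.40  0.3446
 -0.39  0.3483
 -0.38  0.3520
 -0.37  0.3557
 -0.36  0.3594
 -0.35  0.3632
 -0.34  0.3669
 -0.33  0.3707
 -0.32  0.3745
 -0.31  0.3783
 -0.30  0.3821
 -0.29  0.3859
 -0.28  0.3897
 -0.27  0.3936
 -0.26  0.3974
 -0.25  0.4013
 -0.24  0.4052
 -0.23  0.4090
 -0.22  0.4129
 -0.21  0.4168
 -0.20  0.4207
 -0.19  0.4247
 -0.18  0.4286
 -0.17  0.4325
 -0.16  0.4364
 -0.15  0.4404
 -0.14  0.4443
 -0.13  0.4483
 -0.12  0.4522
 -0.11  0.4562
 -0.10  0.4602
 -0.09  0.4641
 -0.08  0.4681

σ√T = 0.48 × 0.8660 = 0.4157
d₁ = [ln(250/300) + (0.058 + 0.48²/2)·0.75] / 0.4157 = [-0.1823 + 0.1299] / 0.4157 = -0.1261 ≈ -0.13
d₂ = d₁ − σ√T = -0.1261 − 0.4157 = -0.5418 ≈ -0.54
exp(−rT) = exp(−0.058·0.75) = 0.9574
N(d₁) = N(-0.13) = 0.4483;  N(d₂) = N(-0.54) = 0.2946
C = 250·0.4483 − 300·0.9574·0.2946 = 112.0750 − 84.6150 = 27.4600

$27.46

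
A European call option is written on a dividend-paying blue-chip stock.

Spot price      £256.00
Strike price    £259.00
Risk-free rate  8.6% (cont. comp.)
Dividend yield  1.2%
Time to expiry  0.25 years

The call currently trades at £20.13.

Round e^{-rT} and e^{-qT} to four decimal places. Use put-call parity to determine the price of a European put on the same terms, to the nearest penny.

exp(−qT) = exp(−0.012·0.25) = 0.9970;  exp(−rT) = exp(−0.086·0.25) = 0.9787
Put-call parity: C − P = S·e^(−qT) − K·e^(−rT) = 256·0.9970 − 259·0.9787 = 255.2320 − 253.4833 = 1.7487
P = C − (C − P) = 20.13 − (1.7487) = 18.3813

£18.38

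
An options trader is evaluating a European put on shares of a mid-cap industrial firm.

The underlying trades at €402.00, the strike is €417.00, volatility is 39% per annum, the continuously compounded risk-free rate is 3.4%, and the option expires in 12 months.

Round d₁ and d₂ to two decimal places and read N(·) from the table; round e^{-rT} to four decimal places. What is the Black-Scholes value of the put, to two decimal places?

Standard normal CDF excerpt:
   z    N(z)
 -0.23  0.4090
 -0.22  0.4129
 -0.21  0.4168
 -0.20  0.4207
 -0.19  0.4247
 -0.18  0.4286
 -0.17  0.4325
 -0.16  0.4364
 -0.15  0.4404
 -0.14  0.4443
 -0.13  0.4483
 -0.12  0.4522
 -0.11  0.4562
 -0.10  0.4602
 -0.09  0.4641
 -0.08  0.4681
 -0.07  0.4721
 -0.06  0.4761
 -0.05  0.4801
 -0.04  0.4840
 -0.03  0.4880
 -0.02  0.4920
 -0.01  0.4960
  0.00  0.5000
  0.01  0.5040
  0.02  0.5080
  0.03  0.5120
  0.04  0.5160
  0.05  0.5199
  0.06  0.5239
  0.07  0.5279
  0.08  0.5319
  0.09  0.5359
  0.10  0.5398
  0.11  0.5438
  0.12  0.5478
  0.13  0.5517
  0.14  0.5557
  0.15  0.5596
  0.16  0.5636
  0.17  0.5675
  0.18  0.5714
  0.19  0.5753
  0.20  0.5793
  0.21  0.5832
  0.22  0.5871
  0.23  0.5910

€62.77

σ√T = 0.39·√1 = 0.3900
ln(S/K) + (r + σ²/2)T = ln(402/417) + (0.034 + 0.39²/2)·1 = -0.0366 + 0.1101 = 0.0734
d₁ = 0.0734 / 0.3900 = 0.1882 which rounds to 0.19
d₂ = d₁ − σ√T = 0.1882 − 0.3900 = -0.2018 which rounds to -0.20
exp(−rT) = exp(−0.034·1) = 0.9666
N(−d₂) = N(0.20) = 0.5793;  N(−d₁) = N(-0.19) = 0.4247
P = 417·0.9666·0.5793 − 402·0.4247 = 233.4997 − 170.7294 = 62.7703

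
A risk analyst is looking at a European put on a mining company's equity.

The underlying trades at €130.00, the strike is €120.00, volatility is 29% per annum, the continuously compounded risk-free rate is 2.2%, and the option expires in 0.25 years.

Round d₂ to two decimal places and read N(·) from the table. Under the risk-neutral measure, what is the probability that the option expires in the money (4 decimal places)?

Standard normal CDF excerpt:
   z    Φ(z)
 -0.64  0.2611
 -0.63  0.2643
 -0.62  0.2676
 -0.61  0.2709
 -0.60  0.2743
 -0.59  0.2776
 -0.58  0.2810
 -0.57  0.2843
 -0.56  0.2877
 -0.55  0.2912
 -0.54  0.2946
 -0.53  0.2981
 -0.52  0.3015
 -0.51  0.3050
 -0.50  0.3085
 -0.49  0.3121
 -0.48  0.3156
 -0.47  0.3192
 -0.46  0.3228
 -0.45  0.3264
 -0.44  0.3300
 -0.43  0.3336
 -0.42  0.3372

σ√T = 0.29·√0.25 = 0.1450
d₁ = [ln(130/120) + (0.022 + ½·0.29²)·0.25] / (σ√T) = (0.0800 + 0.0160) / 0.1450 = 0.6624 → 0.66
d₂ = 0.6624 − 0.1450 = 0.5174 → 0.52
Pr(exercise) under Q = N(−d₂) = N(-0.52) = 0.3015

0.3015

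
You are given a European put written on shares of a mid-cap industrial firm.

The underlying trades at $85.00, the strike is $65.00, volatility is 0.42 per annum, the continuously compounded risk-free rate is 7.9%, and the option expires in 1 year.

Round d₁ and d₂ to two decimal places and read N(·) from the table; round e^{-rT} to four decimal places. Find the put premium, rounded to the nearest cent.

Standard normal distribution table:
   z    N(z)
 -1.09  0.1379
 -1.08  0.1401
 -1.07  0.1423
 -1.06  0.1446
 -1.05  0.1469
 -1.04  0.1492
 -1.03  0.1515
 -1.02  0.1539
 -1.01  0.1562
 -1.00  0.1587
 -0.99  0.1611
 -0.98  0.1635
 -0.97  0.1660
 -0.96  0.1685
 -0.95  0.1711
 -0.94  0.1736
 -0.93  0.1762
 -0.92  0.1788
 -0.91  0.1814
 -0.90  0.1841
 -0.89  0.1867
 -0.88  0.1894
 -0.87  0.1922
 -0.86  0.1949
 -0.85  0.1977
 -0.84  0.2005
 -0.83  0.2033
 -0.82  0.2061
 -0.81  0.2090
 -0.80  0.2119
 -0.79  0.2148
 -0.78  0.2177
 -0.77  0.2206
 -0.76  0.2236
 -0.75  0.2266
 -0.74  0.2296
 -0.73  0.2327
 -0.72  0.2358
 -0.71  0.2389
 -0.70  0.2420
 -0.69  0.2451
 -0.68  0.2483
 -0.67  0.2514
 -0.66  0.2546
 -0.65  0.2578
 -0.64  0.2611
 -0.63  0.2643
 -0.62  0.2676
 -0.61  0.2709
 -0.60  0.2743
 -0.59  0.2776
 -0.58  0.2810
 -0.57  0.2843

σ√T = 0.42·√1 = 0.4200
d₁ = [ln(85/65) + (0.079 + ½·0.42²)·1] / (σ√T) = (0.2683 + 0.1672) / 0.4200 = 1.0368 which rounds to 1.04
d₂ = 1.0368 − 0.4200 = 0.6168 which rounds to 0.62
e^(−rT) = e^(−0.079·1) = 0.9240
N(−d₂) = N(-0.62) = 0.2676;  N(−d₁) = N(-1.04) = 0.1492
P = 65·0.9240·0.2676 − 85·0.1492 = 16.0721 − 12.6820 = 3.3901

$3.39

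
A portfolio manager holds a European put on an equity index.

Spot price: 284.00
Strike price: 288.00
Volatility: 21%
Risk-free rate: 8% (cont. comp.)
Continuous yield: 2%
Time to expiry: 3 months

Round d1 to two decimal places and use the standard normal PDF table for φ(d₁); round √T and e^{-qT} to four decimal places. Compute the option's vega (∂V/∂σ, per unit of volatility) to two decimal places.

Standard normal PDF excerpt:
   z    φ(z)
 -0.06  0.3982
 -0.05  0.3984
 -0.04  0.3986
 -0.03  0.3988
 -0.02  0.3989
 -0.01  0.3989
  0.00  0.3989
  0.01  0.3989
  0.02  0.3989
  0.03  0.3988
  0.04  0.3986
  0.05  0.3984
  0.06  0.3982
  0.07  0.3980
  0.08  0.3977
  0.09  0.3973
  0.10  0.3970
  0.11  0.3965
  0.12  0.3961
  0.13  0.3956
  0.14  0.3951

56.26

σ√T = 0.21 × 0.5000 = 0.1050
ln(S/K) + (r − q + σ²/2)T = ln(284/288) + (0.08 − 0.02 + 0.21²/2)·0.25 = -0.0140 + 0.0205 = 0.0065
d₁ = 0.0065 / 0.1050 = 0.0622 ⇒ 0.06
√T = √0.25 = 0.5000
φ(d₁) = φ(0.06) = 0.3982
e^(−qT) = e^(−0.02·0.25) = 0.9950
vega = S·e^(−qT)·φ(d₁)·√T = 284·0.9950·0.3982·0.5000 = 56.2617
(Vega is the same for a European call and put with the same parameters.)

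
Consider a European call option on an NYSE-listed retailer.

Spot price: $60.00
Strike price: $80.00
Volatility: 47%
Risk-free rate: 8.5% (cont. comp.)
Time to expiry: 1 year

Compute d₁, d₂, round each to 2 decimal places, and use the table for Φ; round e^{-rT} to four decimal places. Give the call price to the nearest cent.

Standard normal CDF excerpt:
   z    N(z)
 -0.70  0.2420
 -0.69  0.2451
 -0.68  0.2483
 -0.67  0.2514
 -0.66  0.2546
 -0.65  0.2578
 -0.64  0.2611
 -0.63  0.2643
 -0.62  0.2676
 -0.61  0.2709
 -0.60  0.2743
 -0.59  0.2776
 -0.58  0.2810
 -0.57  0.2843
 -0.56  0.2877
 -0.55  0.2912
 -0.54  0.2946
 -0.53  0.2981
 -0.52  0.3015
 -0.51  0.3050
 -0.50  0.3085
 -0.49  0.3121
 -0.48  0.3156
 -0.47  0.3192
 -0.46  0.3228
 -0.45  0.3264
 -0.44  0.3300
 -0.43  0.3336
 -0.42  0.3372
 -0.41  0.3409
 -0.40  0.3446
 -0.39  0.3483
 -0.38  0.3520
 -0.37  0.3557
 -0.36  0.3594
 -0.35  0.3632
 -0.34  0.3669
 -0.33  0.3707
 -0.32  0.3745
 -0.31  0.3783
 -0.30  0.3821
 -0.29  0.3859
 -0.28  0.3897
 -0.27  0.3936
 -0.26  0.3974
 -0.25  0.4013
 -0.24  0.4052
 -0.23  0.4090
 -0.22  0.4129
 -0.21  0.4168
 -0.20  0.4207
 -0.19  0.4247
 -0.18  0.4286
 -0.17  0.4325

$6.77

T = 1;  σ√T = 0.4700
d₁ = [ln(60/80) + (0.085 + 0.47²/2)·1] / 0.4700 = [-0.2877 + 0.1955] / 0.4700 = -0.1962 which rounds to -0.20
d₂ = d₁ − σ√T = -0.1962 − 0.4700 = -0.6662 which rounds to -0.67
e^(−rT) = e^(−0.085·1) = 0.9185
N(d₁) = N(-0.20) = 0.4207;  N(d₂) = N(-0.67) = 0.2514
C = 60·0.4207 − 80·0.9185·0.2514 = 25.2420 − 18.4729 = 6.7691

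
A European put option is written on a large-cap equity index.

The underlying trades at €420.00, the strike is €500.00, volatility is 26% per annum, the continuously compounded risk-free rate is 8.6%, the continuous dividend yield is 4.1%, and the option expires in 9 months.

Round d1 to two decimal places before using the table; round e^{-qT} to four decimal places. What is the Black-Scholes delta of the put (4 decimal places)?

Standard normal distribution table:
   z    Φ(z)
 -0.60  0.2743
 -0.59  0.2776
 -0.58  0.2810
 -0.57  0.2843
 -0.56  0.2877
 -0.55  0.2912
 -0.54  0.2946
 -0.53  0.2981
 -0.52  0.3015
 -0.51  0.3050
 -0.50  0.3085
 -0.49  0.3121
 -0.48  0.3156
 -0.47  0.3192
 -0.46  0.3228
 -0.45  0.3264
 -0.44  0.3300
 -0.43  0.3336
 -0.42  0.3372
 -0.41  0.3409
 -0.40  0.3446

-0.6739

σ√T = 0.26 × 0.8660 = 0.2252
ln(S/K) + (r − q + σ²/2)T = ln(420/500) + (0.086 − 0.041 + 0.26²/2)·0.75 = -0.1744 + 0.0591 = -0.1153
d₁ = -0.1153 / 0.2252 = -0.5119 → -0.51
N(d₁) = N(-0.51) = 0.3050
Δ_put = e^(−qT)·(N(d₁) − 1) = 0.9697·(0.3050 − 1) = -0.6739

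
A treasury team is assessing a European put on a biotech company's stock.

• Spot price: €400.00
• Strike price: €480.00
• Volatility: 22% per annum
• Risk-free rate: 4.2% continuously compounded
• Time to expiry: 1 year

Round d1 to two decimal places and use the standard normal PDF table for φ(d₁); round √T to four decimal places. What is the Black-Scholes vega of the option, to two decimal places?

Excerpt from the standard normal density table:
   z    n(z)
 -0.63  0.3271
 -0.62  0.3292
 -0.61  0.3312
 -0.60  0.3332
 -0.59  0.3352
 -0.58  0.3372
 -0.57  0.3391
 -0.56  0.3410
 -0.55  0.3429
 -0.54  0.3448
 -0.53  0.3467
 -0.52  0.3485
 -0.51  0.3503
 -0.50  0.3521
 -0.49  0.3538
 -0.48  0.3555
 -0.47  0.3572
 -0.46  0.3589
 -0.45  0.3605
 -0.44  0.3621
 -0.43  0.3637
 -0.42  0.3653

138.68

σ√T = 0.22·√1 = 0.2200
d₁ = [ln(400/480) + (0.042 + 0.22²/2)·1] / 0.2200 = [-0.1823 + 0.0662] / 0.2200 = -0.5278 ≈ -0.53
√T = √1 = 1.0000
φ(d₁) = φ(-0.53) = 0.3467
vega = S·φ(d₁)·√T = 400·0.3467·1.0000 = 138.6800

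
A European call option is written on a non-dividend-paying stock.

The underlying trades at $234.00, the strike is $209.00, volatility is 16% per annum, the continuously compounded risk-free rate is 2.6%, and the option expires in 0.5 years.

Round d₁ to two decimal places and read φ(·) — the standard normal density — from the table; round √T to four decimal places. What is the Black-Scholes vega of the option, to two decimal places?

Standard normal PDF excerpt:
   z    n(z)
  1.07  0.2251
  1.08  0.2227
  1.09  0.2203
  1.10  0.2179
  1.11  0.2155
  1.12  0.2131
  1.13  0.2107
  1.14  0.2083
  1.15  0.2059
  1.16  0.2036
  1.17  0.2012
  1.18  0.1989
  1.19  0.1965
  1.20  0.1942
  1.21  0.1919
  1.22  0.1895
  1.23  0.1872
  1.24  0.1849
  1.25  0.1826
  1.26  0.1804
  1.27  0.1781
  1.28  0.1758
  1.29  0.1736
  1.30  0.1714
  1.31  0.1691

33.29

σ√T = 0.16·√0.5 = 0.1131
d₁ = [ln(234/209) + (0.026 + 0.16²/2)·0.5] / 0.1131 = [0.1130 + 0.0194] / 0.1131 = 1.1701 → 1.17
√T = √0.5 = 0.7071
φ(d₁) = φ(1.17) = 0.2012
vega = S·φ(d₁)·√T = 234·0.2012·0.7071 = 33.2908
(The put has the same vega.)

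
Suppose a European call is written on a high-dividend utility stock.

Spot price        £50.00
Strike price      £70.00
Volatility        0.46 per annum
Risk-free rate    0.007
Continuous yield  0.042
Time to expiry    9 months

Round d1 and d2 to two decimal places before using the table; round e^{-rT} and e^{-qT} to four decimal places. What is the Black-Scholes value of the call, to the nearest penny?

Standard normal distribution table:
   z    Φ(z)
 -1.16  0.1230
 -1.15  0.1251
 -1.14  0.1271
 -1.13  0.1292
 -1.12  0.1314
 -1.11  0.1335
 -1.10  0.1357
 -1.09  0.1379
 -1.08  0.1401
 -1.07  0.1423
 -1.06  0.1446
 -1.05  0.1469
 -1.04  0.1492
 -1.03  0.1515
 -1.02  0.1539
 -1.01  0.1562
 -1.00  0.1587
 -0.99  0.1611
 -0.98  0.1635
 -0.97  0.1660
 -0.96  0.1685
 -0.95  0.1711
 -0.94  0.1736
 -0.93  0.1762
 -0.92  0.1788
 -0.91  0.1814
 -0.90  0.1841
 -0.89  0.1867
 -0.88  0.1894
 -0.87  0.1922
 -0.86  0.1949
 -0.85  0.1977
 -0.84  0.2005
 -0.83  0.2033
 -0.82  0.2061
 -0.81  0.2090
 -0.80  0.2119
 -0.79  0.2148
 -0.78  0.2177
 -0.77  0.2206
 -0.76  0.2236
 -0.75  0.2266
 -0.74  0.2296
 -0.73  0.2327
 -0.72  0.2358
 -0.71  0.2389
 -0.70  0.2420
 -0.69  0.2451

£2.28

T = 0.75;  σ√T = 0.3984
d₁ = [ln(50/70) + (0.007 − 0.042 + ½·0.46²)·0.75] / (σ√T) = (-0.3365 + 0.0531) / 0.3984 = -0.7113 ≈ -0.71
d₂ = -0.7113 − 0.3984 = -1.1097 ≈ -1.11
exp(−qT) = exp(−0.042·0.75) = 0.9690;  exp(−rT) = exp(−0.007·0.75) = 0.9948
N(d₁) = N(-0.71) = 0.2389;  N(d₂) = N(-1.11) = 0.1335
C = 50·0.9690·0.2389 − 70·0.9948·0.1335 = 11.5747 − 9.2964 = 2.2783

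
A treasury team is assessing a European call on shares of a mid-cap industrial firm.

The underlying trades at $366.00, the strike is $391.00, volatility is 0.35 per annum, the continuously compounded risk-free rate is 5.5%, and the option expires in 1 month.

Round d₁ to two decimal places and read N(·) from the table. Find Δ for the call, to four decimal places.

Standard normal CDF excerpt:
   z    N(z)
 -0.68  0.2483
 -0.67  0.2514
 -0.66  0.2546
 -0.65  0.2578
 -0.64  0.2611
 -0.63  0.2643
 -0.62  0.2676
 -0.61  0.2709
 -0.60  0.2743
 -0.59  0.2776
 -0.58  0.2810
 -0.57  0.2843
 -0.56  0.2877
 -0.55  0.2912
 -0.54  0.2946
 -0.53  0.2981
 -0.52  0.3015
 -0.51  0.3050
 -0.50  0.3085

σ√T = 0.35·√0.08333 = 0.1010
d₁ = [ln(366/391) + (0.055 + ½·0.35²)·0.08333] / (σ√T) = (-0.0661 + 0.0097) / 0.1010 = -0.5581 ⇒ -0.56
N(d₁) = N(-0.56) = 0.2877
Δ_call = N(d₁) = 0.2877

0.2877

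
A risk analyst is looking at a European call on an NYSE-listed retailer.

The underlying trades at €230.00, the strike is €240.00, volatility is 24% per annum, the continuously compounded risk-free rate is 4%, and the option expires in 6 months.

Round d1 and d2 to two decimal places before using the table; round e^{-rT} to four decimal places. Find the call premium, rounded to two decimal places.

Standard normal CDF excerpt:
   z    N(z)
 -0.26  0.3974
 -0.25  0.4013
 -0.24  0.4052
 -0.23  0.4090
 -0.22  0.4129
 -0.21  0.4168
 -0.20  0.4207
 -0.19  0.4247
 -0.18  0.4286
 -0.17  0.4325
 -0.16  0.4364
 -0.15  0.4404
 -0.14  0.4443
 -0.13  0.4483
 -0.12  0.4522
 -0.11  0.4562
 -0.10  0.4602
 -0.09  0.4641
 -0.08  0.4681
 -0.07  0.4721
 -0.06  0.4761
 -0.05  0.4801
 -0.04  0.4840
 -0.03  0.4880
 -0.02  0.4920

€13.29

T = 0.5;  σ√T = 0.1697
d₁ = [ln(230/240) + (0.04 + 0.24²/2)·0.5] / 0.1697 = [-0.0426 + 0.0344] / 0.1697 = -0.0481 → -0.05
d₂ = d₁ − σ√T = -0.0481 − 0.1697 = -0.2178 → -0.22
e^(−rT) = e^(−0.04·0.5) = 0.9802
N(d₁) = N(-0.05) = 0.4801;  N(d₂) = N(-0.22) = 0.4129
C = 230·0.4801 − 240·0.9802·0.4129 = 110.4230 − 97.1339 = 13.2891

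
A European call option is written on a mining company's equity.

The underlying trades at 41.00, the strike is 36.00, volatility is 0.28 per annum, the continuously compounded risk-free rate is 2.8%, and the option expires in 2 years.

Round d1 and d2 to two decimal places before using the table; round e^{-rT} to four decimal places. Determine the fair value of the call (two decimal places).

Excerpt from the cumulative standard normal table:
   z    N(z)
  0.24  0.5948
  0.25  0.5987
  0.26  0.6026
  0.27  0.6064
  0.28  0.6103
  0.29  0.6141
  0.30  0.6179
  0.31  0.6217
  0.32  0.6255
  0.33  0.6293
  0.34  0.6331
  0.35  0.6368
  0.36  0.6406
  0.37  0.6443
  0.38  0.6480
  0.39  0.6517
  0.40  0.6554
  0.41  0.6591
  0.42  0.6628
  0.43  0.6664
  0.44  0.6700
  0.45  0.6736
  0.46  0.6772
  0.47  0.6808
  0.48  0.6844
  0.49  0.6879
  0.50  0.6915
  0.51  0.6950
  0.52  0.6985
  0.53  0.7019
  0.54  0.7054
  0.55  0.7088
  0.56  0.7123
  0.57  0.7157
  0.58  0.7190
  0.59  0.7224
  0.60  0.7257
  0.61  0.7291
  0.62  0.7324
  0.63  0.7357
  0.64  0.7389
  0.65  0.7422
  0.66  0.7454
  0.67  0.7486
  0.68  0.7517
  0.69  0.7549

10.05

σ√T = 0.28·√2 = 0.3960
d₁ = [ln(41/36) + (0.028 + ½·0.28²)·2] / (σ√T) = (0.1301 + 0.1344) / 0.3960 = 0.6678 which rounds to 0.67
d₂ = 0.6678 − 0.3960 = 0.2719 which rounds to 0.27
e^(−rT) = e^(−0.028·2) = 0.9455
N(d₁) = N(0.67) = 0.7486;  N(d₂) = N(0.27) = 0.6064
C = 41·0.7486 − 36·0.9455·0.6064 = 30.6926 − 20.6406 = 10.0520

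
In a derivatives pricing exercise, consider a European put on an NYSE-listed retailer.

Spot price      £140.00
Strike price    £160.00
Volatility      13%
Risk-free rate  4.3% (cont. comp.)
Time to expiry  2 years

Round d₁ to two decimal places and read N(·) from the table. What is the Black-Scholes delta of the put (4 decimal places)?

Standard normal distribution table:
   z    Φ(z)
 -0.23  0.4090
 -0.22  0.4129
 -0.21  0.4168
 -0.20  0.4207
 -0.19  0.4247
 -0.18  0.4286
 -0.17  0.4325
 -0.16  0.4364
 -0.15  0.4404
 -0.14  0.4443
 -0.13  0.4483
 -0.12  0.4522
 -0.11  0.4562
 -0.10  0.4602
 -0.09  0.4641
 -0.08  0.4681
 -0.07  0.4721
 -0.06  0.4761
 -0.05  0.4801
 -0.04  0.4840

-0.5675

σ√T = 0.13·√2 = 0.1838
d₁ = [ln(140/160) + (0.043 + ½·0.13²)·2] / (σ√T) = (-0.1335 + 0.1029) / 0.1838 = -0.1666 ≈ -0.17
N(d₁) = N(-0.17) = 0.4325
Δ_put = N(d₁) − 1 = 0.4325 − 1 = -0.5675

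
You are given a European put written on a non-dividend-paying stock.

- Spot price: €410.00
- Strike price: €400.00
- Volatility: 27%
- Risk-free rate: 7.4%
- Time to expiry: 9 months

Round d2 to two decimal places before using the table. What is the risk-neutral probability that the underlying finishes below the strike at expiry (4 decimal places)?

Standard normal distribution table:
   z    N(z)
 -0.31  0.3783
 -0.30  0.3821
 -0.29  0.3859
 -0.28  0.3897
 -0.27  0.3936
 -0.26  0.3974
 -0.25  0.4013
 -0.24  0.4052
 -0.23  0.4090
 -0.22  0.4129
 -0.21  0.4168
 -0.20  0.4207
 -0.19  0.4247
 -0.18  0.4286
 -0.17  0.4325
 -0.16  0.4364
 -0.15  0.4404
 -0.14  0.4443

σ√T = 0.27 × 0.8660 = 0.2338
ln(S/K) + (r + σ²/2)T = ln(410/400) + (0.074 + 0.27²/2)·0.75 = 0.0247 + 0.0828 = 0.1075
d₁ = 0.1075 / 0.2338 = 0.4599 → 0.46
d₂ = d₁ − σ√T = 0.4599 − 0.2338 = 0.2260 → 0.23
Risk-neutral Pr[S_T < K] = N(−d₂) = N(-0.23) = 0.4090

0.4090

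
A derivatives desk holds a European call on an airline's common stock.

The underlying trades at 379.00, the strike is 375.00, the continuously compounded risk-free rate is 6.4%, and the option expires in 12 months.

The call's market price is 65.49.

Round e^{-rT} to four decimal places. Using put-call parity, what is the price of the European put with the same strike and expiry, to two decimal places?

38.24

e^(−rT) = e^(−0.064·1) = 0.9380
Put-call parity: C − P = S − K·e^(−rT) = 379 − 375·0.9380 = 379 − 351.7500 = 27.2500
P = C − (C − P) = 65.49 − (27.2500) = 38.2400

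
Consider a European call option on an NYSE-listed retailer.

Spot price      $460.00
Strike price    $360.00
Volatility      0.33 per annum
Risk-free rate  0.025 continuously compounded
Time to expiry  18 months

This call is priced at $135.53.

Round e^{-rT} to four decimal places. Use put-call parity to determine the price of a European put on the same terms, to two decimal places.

$22.28

e^(−rT) = e^(−0.025·1.5) = 0.9632
Put-call parity: C − P = S − K·e^(−rT) = 460 − 360·0.9632 = 460 − 346.7520 = 113.2480
P = C − (C − P) = 135.53 − (113.2480) = 22.2820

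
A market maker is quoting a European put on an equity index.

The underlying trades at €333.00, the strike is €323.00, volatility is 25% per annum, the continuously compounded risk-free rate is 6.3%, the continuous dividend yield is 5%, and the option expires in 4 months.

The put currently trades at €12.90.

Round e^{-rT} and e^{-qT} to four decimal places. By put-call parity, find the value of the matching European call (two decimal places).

e^(−qT) = e^(−0.05·0.3333) = 0.9835;  e^(−rT) = e^(−0.063·0.3333) = 0.9792
Put-call parity: C − P = S·e^(−qT) − K·e^(−rT) = 333·0.9835 − 323·0.9792 = 327.5055 − 316.2816 = 11.2239
C = P + (C − P) = 12.90 + (11.2239) = 24.1239

€24.12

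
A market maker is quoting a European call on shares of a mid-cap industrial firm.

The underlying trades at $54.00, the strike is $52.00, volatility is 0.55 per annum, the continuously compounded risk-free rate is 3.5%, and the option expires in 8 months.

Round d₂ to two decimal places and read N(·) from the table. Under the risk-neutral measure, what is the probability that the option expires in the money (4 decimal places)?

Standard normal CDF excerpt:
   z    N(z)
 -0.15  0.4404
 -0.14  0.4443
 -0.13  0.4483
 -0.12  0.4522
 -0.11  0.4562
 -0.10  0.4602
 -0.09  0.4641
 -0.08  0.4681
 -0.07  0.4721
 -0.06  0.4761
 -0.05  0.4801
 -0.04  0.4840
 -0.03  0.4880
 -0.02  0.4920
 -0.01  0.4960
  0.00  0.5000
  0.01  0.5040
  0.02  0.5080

0.4641

σ√T = 0.55·√0.6667 = 0.4491
ln(S/K) + (r + σ²/2)T = ln(54/52) + (0.035 + 0.55²/2)·0.6667 = 0.0377 + 0.1242 = 0.1619
d₁ = 0.1619 / 0.4491 = 0.3605 → 0.36
d₂ = d₁ − σ√T = 0.3605 − 0.4491 = -0.0885 → -0.09
Pr(exercise) under Q = N(d₂) = 0.4641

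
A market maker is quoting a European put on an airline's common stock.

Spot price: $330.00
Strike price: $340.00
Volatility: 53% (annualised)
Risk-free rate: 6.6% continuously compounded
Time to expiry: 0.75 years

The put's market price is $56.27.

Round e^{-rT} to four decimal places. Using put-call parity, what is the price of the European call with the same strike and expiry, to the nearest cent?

e^(−rT) = e^(−0.066·0.75) = 0.9517
Put-call parity: C − P = S − K·e^(−rT) = 330 − 340·0.9517 = 330 − 323.5780 = 6.4220
C = P + (C − P) = 56.27 + (6.4220) = 62.6920

$62.69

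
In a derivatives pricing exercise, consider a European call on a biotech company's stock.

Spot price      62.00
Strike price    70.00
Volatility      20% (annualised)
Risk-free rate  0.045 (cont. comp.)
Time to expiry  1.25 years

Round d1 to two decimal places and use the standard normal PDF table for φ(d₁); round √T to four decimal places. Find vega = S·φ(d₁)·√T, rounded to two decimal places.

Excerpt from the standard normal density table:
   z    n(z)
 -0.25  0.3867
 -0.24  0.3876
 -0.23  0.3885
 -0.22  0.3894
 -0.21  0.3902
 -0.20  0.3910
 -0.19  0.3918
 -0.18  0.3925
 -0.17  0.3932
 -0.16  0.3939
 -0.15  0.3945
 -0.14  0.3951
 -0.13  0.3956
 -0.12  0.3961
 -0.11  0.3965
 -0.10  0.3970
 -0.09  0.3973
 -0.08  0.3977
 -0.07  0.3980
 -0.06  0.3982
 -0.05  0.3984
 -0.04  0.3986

σ√T = 0.2 × 1.1180 = 0.2236
d₁ = [ln(62/70) + (0.045 + 0.2²/2)·1.25] / 0.2236 = [-0.1214 + 0.0813] / 0.2236 = -0.1794 → -0.18
√T = √1.25 = 1.1180
φ(d₁) = φ(-0.18) = 0.3925
vega = S·φ(d₁)·√T = 62·0.3925·1.1180 = 27.2065

27.21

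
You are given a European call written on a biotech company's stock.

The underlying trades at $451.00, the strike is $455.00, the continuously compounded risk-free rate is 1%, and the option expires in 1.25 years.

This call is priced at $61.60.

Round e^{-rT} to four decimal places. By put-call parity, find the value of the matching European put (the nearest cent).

exp(−rT) = exp(−0.01·1.25) = 0.9876
Put-call parity: C − P = S − K·e^(−rT) = 451 − 455·0.9876 = 451 − 449.3580 = 1.6420
P = C − (C − P) = 61.60 − (1.6420) = 59.9580

$59.96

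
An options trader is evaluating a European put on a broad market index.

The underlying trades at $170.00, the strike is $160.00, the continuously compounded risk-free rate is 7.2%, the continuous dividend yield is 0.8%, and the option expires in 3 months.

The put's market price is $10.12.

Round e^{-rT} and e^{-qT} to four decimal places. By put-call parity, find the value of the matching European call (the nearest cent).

$22.63

e^(−qT) = e^(−0.008·0.25) = 0.9980;  e^(−rT) = e^(−0.072·0.25) = 0.9822
Put-call parity: C − P = S·e^(−qT) − K·e^(−rT) = 170·0.9980 − 160·0.9822 = 169.6600 − 157.1520 = 12.5080
C = P + (C − P) = 10.12 + (12.5080) = 22.6280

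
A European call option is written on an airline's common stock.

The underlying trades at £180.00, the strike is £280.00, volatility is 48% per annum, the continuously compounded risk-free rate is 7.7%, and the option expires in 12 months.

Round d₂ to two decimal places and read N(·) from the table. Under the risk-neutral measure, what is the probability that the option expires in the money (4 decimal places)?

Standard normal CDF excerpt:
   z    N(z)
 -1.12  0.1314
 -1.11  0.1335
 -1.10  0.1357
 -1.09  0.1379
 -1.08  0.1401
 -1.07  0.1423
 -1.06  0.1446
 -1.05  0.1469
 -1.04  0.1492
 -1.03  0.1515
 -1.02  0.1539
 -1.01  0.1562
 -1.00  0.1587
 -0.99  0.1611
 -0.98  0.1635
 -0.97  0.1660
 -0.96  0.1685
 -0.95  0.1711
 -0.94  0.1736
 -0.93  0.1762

σ√T = 0.48·√1 = 0.4800
d₁ = [ln(180/280) + (0.077 + 0.48²/2)·1] / 0.4800 = [-0.4418 + 0.1922] / 0.4800 = -0.5201 ≈ -0.52
d₂ = d₁ − σ√T = -0.5201 − 0.4800 = -1.0001 ≈ -1.00
Risk-neutral Pr[S_T > K] = N(d₂) = N(-1.00) = 0.1587

0.1587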